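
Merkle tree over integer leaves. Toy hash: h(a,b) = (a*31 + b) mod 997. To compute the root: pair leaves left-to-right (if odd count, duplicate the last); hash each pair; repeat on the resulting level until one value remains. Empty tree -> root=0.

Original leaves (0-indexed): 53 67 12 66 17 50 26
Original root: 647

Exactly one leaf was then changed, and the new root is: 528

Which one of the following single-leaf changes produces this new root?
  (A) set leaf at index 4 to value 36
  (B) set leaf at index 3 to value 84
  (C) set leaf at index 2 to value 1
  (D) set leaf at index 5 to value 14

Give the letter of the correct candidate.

Answer: D

Derivation:
Original leaves: [53, 67, 12, 66, 17, 50, 26]
Target new root: 528
Try each candidate change and compute the resulting root:
Candidate A: set leaf[4] = 36 -> leaves = [53, 67, 12, 66, 36, 50, 26]
  L0: [53, 67, 12, 66, 36, 50, 26]
  L1: h(53,67)=(53*31+67)%997=713 h(12,66)=(12*31+66)%997=438 h(36,50)=(36*31+50)%997=169 h(26,26)=(26*31+26)%997=832 -> [713, 438, 169, 832]
  L2: h(713,438)=(713*31+438)%997=607 h(169,832)=(169*31+832)%997=89 -> [607, 89]
  L3: h(607,89)=(607*31+89)%997=960 -> [960]
  root = 960 != target 528
Candidate B: set leaf[3] = 84 -> leaves = [53, 67, 12, 84, 17, 50, 26]
  L0: [53, 67, 12, 84, 17, 50, 26]
  L1: h(53,67)=(53*31+67)%997=713 h(12,84)=(12*31+84)%997=456 h(17,50)=(17*31+50)%997=577 h(26,26)=(26*31+26)%997=832 -> [713, 456, 577, 832]
  L2: h(713,456)=(713*31+456)%997=625 h(577,832)=(577*31+832)%997=773 -> [625, 773]
  L3: h(625,773)=(625*31+773)%997=208 -> [208]
  root = 208 != target 528
Candidate C: set leaf[2] = 1 -> leaves = [53, 67, 1, 66, 17, 50, 26]
  L0: [53, 67, 1, 66, 17, 50, 26]
  L1: h(53,67)=(53*31+67)%997=713 h(1,66)=(1*31+66)%997=97 h(17,50)=(17*31+50)%997=577 h(26,26)=(26*31+26)%997=832 -> [713, 97, 577, 832]
  L2: h(713,97)=(713*31+97)%997=266 h(577,832)=(577*31+832)%997=773 -> [266, 773]
  L3: h(266,773)=(266*31+773)%997=46 -> [46]
  root = 46 != target 528
Candidate D: set leaf[5] = 14 -> leaves = [53, 67, 12, 66, 17, 14, 26]
  L0: [53, 67, 12, 66, 17, 14, 26]
  L1: h(53,67)=(53*31+67)%997=713 h(12,66)=(12*31+66)%997=438 h(17,14)=(17*31+14)%997=541 h(26,26)=(26*31+26)%997=832 -> [713, 438, 541, 832]
  L2: h(713,438)=(713*31+438)%997=607 h(541,832)=(541*31+832)%997=654 -> [607, 654]
  L3: h(607,654)=(607*31+654)%997=528 -> [528]
  root = 528 == target 528  ** MATCH **
Candidate D produces the target root.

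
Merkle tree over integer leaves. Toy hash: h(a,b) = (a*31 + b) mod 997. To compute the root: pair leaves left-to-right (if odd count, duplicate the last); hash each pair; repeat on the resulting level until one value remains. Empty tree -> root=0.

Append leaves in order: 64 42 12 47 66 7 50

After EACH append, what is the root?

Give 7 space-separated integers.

Answer: 64 32 379 414 658 764 311

Derivation:
After append 64 (leaves=[64]):
  L0: [64]
  root=64
After append 42 (leaves=[64, 42]):
  L0: [64, 42]
  L1: h(64,42)=(64*31+42)%997=32 -> [32]
  root=32
After append 12 (leaves=[64, 42, 12]):
  L0: [64, 42, 12]
  L1: h(64,42)=(64*31+42)%997=32 h(12,12)=(12*31+12)%997=384 -> [32, 384]
  L2: h(32,384)=(32*31+384)%997=379 -> [379]
  root=379
After append 47 (leaves=[64, 42, 12, 47]):
  L0: [64, 42, 12, 47]
  L1: h(64,42)=(64*31+42)%997=32 h(12,47)=(12*31+47)%997=419 -> [32, 419]
  L2: h(32,419)=(32*31+419)%997=414 -> [414]
  root=414
After append 66 (leaves=[64, 42, 12, 47, 66]):
  L0: [64, 42, 12, 47, 66]
  L1: h(64,42)=(64*31+42)%997=32 h(12,47)=(12*31+47)%997=419 h(66,66)=(66*31+66)%997=118 -> [32, 419, 118]
  L2: h(32,419)=(32*31+419)%997=414 h(118,118)=(118*31+118)%997=785 -> [414, 785]
  L3: h(414,785)=(414*31+785)%997=658 -> [658]
  root=658
After append 7 (leaves=[64, 42, 12, 47, 66, 7]):
  L0: [64, 42, 12, 47, 66, 7]
  L1: h(64,42)=(64*31+42)%997=32 h(12,47)=(12*31+47)%997=419 h(66,7)=(66*31+7)%997=59 -> [32, 419, 59]
  L2: h(32,419)=(32*31+419)%997=414 h(59,59)=(59*31+59)%997=891 -> [414, 891]
  L3: h(414,891)=(414*31+891)%997=764 -> [764]
  root=764
After append 50 (leaves=[64, 42, 12, 47, 66, 7, 50]):
  L0: [64, 42, 12, 47, 66, 7, 50]
  L1: h(64,42)=(64*31+42)%997=32 h(12,47)=(12*31+47)%997=419 h(66,7)=(66*31+7)%997=59 h(50,50)=(50*31+50)%997=603 -> [32, 419, 59, 603]
  L2: h(32,419)=(32*31+419)%997=414 h(59,603)=(59*31+603)%997=438 -> [414, 438]
  L3: h(414,438)=(414*31+438)%997=311 -> [311]
  root=311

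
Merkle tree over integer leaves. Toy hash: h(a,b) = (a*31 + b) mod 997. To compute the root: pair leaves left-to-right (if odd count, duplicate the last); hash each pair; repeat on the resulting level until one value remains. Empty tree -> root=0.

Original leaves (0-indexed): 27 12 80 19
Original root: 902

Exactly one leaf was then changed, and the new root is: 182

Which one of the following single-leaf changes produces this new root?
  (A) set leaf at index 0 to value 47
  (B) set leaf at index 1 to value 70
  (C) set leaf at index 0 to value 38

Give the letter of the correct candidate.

Original leaves: [27, 12, 80, 19]
Target new root: 182
Try each candidate change and compute the resulting root:
Candidate A: set leaf[0] = 47 -> leaves = [47, 12, 80, 19]
  L0: [47, 12, 80, 19]
  L1: h(47,12)=(47*31+12)%997=472 h(80,19)=(80*31+19)%997=505 -> [472, 505]
  L2: h(472,505)=(472*31+505)%997=182 -> [182]
  root = 182 == target 182  ** MATCH **
Candidate B: set leaf[1] = 70 -> leaves = [27, 70, 80, 19]
  L0: [27, 70, 80, 19]
  L1: h(27,70)=(27*31+70)%997=907 h(80,19)=(80*31+19)%997=505 -> [907, 505]
  L2: h(907,505)=(907*31+505)%997=706 -> [706]
  root = 706 != target 182
Candidate C: set leaf[0] = 38 -> leaves = [38, 12, 80, 19]
  L0: [38, 12, 80, 19]
  L1: h(38,12)=(38*31+12)%997=193 h(80,19)=(80*31+19)%997=505 -> [193, 505]
  L2: h(193,505)=(193*31+505)%997=506 -> [506]
  root = 506 != target 182
Candidate A produces the target root.

Answer: A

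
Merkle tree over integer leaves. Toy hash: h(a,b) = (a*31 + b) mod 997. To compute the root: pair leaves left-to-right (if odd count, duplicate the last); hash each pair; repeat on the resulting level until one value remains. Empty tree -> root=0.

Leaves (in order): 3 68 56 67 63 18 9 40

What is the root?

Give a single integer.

L0: [3, 68, 56, 67, 63, 18, 9, 40]
L1: h(3,68)=(3*31+68)%997=161 h(56,67)=(56*31+67)%997=806 h(63,18)=(63*31+18)%997=974 h(9,40)=(9*31+40)%997=319 -> [161, 806, 974, 319]
L2: h(161,806)=(161*31+806)%997=812 h(974,319)=(974*31+319)%997=603 -> [812, 603]
L3: h(812,603)=(812*31+603)%997=850 -> [850]

Answer: 850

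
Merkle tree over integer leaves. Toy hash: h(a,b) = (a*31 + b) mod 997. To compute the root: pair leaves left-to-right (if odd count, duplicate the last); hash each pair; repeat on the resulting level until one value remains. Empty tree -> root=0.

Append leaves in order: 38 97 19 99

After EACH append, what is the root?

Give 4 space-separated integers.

Answer: 38 278 253 333

Derivation:
After append 38 (leaves=[38]):
  L0: [38]
  root=38
After append 97 (leaves=[38, 97]):
  L0: [38, 97]
  L1: h(38,97)=(38*31+97)%997=278 -> [278]
  root=278
After append 19 (leaves=[38, 97, 19]):
  L0: [38, 97, 19]
  L1: h(38,97)=(38*31+97)%997=278 h(19,19)=(19*31+19)%997=608 -> [278, 608]
  L2: h(278,608)=(278*31+608)%997=253 -> [253]
  root=253
After append 99 (leaves=[38, 97, 19, 99]):
  L0: [38, 97, 19, 99]
  L1: h(38,97)=(38*31+97)%997=278 h(19,99)=(19*31+99)%997=688 -> [278, 688]
  L2: h(278,688)=(278*31+688)%997=333 -> [333]
  root=333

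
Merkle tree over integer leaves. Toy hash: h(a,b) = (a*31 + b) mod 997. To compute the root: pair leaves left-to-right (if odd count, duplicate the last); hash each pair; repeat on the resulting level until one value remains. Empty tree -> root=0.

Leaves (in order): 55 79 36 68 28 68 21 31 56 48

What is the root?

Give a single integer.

L0: [55, 79, 36, 68, 28, 68, 21, 31, 56, 48]
L1: h(55,79)=(55*31+79)%997=787 h(36,68)=(36*31+68)%997=187 h(28,68)=(28*31+68)%997=936 h(21,31)=(21*31+31)%997=682 h(56,48)=(56*31+48)%997=787 -> [787, 187, 936, 682, 787]
L2: h(787,187)=(787*31+187)%997=656 h(936,682)=(936*31+682)%997=785 h(787,787)=(787*31+787)%997=259 -> [656, 785, 259]
L3: h(656,785)=(656*31+785)%997=184 h(259,259)=(259*31+259)%997=312 -> [184, 312]
L4: h(184,312)=(184*31+312)%997=34 -> [34]

Answer: 34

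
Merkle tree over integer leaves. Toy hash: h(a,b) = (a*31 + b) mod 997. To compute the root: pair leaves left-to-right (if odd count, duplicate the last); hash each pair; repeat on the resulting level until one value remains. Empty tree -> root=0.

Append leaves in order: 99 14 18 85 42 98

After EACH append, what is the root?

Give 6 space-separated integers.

Answer: 99 92 437 504 806 604

Derivation:
After append 99 (leaves=[99]):
  L0: [99]
  root=99
After append 14 (leaves=[99, 14]):
  L0: [99, 14]
  L1: h(99,14)=(99*31+14)%997=92 -> [92]
  root=92
After append 18 (leaves=[99, 14, 18]):
  L0: [99, 14, 18]
  L1: h(99,14)=(99*31+14)%997=92 h(18,18)=(18*31+18)%997=576 -> [92, 576]
  L2: h(92,576)=(92*31+576)%997=437 -> [437]
  root=437
After append 85 (leaves=[99, 14, 18, 85]):
  L0: [99, 14, 18, 85]
  L1: h(99,14)=(99*31+14)%997=92 h(18,85)=(18*31+85)%997=643 -> [92, 643]
  L2: h(92,643)=(92*31+643)%997=504 -> [504]
  root=504
After append 42 (leaves=[99, 14, 18, 85, 42]):
  L0: [99, 14, 18, 85, 42]
  L1: h(99,14)=(99*31+14)%997=92 h(18,85)=(18*31+85)%997=643 h(42,42)=(42*31+42)%997=347 -> [92, 643, 347]
  L2: h(92,643)=(92*31+643)%997=504 h(347,347)=(347*31+347)%997=137 -> [504, 137]
  L3: h(504,137)=(504*31+137)%997=806 -> [806]
  root=806
After append 98 (leaves=[99, 14, 18, 85, 42, 98]):
  L0: [99, 14, 18, 85, 42, 98]
  L1: h(99,14)=(99*31+14)%997=92 h(18,85)=(18*31+85)%997=643 h(42,98)=(42*31+98)%997=403 -> [92, 643, 403]
  L2: h(92,643)=(92*31+643)%997=504 h(403,403)=(403*31+403)%997=932 -> [504, 932]
  L3: h(504,932)=(504*31+932)%997=604 -> [604]
  root=604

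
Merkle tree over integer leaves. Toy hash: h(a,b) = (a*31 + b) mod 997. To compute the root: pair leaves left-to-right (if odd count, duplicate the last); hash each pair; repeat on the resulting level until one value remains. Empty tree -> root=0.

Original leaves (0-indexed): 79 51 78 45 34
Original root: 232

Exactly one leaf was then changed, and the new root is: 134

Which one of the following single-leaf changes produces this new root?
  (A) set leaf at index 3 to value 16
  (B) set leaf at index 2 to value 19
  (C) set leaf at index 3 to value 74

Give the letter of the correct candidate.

Answer: C

Derivation:
Original leaves: [79, 51, 78, 45, 34]
Target new root: 134
Try each candidate change and compute the resulting root:
Candidate A: set leaf[3] = 16 -> leaves = [79, 51, 78, 16, 34]
  L0: [79, 51, 78, 16, 34]
  L1: h(79,51)=(79*31+51)%997=506 h(78,16)=(78*31+16)%997=440 h(34,34)=(34*31+34)%997=91 -> [506, 440, 91]
  L2: h(506,440)=(506*31+440)%997=174 h(91,91)=(91*31+91)%997=918 -> [174, 918]
  L3: h(174,918)=(174*31+918)%997=330 -> [330]
  root = 330 != target 134
Candidate B: set leaf[2] = 19 -> leaves = [79, 51, 19, 45, 34]
  L0: [79, 51, 19, 45, 34]
  L1: h(79,51)=(79*31+51)%997=506 h(19,45)=(19*31+45)%997=634 h(34,34)=(34*31+34)%997=91 -> [506, 634, 91]
  L2: h(506,634)=(506*31+634)%997=368 h(91,91)=(91*31+91)%997=918 -> [368, 918]
  L3: h(368,918)=(368*31+918)%997=362 -> [362]
  root = 362 != target 134
Candidate C: set leaf[3] = 74 -> leaves = [79, 51, 78, 74, 34]
  L0: [79, 51, 78, 74, 34]
  L1: h(79,51)=(79*31+51)%997=506 h(78,74)=(78*31+74)%997=498 h(34,34)=(34*31+34)%997=91 -> [506, 498, 91]
  L2: h(506,498)=(506*31+498)%997=232 h(91,91)=(91*31+91)%997=918 -> [232, 918]
  L3: h(232,918)=(232*31+918)%997=134 -> [134]
  root = 134 == target 134  ** MATCH **
Candidate C produces the target root.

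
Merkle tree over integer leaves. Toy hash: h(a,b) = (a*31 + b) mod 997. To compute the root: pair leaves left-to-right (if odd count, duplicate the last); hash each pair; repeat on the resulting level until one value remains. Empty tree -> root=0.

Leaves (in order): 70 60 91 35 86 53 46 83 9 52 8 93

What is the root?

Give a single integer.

L0: [70, 60, 91, 35, 86, 53, 46, 83, 9, 52, 8, 93]
L1: h(70,60)=(70*31+60)%997=236 h(91,35)=(91*31+35)%997=862 h(86,53)=(86*31+53)%997=725 h(46,83)=(46*31+83)%997=512 h(9,52)=(9*31+52)%997=331 h(8,93)=(8*31+93)%997=341 -> [236, 862, 725, 512, 331, 341]
L2: h(236,862)=(236*31+862)%997=202 h(725,512)=(725*31+512)%997=56 h(331,341)=(331*31+341)%997=632 -> [202, 56, 632]
L3: h(202,56)=(202*31+56)%997=336 h(632,632)=(632*31+632)%997=284 -> [336, 284]
L4: h(336,284)=(336*31+284)%997=730 -> [730]

Answer: 730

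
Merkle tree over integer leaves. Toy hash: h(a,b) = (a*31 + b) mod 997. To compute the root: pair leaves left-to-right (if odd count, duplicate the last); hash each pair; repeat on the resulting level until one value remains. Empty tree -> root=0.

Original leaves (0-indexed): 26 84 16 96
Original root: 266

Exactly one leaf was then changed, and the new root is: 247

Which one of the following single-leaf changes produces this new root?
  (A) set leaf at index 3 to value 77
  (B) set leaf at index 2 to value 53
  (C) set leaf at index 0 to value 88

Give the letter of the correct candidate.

Original leaves: [26, 84, 16, 96]
Target new root: 247
Try each candidate change and compute the resulting root:
Candidate A: set leaf[3] = 77 -> leaves = [26, 84, 16, 77]
  L0: [26, 84, 16, 77]
  L1: h(26,84)=(26*31+84)%997=890 h(16,77)=(16*31+77)%997=573 -> [890, 573]
  L2: h(890,573)=(890*31+573)%997=247 -> [247]
  root = 247 == target 247  ** MATCH **
Candidate B: set leaf[2] = 53 -> leaves = [26, 84, 53, 96]
  L0: [26, 84, 53, 96]
  L1: h(26,84)=(26*31+84)%997=890 h(53,96)=(53*31+96)%997=742 -> [890, 742]
  L2: h(890,742)=(890*31+742)%997=416 -> [416]
  root = 416 != target 247
Candidate C: set leaf[0] = 88 -> leaves = [88, 84, 16, 96]
  L0: [88, 84, 16, 96]
  L1: h(88,84)=(88*31+84)%997=818 h(16,96)=(16*31+96)%997=592 -> [818, 592]
  L2: h(818,592)=(818*31+592)%997=28 -> [28]
  root = 28 != target 247
Candidate A produces the target root.

Answer: A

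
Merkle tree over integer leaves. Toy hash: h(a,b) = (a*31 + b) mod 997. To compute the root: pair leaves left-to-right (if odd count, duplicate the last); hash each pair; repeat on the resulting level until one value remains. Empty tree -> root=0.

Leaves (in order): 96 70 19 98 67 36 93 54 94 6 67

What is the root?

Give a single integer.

Answer: 821

Derivation:
L0: [96, 70, 19, 98, 67, 36, 93, 54, 94, 6, 67]
L1: h(96,70)=(96*31+70)%997=55 h(19,98)=(19*31+98)%997=687 h(67,36)=(67*31+36)%997=119 h(93,54)=(93*31+54)%997=943 h(94,6)=(94*31+6)%997=926 h(67,67)=(67*31+67)%997=150 -> [55, 687, 119, 943, 926, 150]
L2: h(55,687)=(55*31+687)%997=398 h(119,943)=(119*31+943)%997=644 h(926,150)=(926*31+150)%997=940 -> [398, 644, 940]
L3: h(398,644)=(398*31+644)%997=21 h(940,940)=(940*31+940)%997=170 -> [21, 170]
L4: h(21,170)=(21*31+170)%997=821 -> [821]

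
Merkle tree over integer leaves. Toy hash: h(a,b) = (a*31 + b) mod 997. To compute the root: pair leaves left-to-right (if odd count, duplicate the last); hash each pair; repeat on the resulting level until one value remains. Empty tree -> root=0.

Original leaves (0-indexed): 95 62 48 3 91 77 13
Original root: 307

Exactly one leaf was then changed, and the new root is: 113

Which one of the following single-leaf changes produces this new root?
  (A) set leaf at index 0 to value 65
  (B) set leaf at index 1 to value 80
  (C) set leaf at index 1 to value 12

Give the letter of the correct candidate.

Original leaves: [95, 62, 48, 3, 91, 77, 13]
Target new root: 113
Try each candidate change and compute the resulting root:
Candidate A: set leaf[0] = 65 -> leaves = [65, 62, 48, 3, 91, 77, 13]
  L0: [65, 62, 48, 3, 91, 77, 13]
  L1: h(65,62)=(65*31+62)%997=83 h(48,3)=(48*31+3)%997=494 h(91,77)=(91*31+77)%997=904 h(13,13)=(13*31+13)%997=416 -> [83, 494, 904, 416]
  L2: h(83,494)=(83*31+494)%997=76 h(904,416)=(904*31+416)%997=524 -> [76, 524]
  L3: h(76,524)=(76*31+524)%997=886 -> [886]
  root = 886 != target 113
Candidate B: set leaf[1] = 80 -> leaves = [95, 80, 48, 3, 91, 77, 13]
  L0: [95, 80, 48, 3, 91, 77, 13]
  L1: h(95,80)=(95*31+80)%997=34 h(48,3)=(48*31+3)%997=494 h(91,77)=(91*31+77)%997=904 h(13,13)=(13*31+13)%997=416 -> [34, 494, 904, 416]
  L2: h(34,494)=(34*31+494)%997=551 h(904,416)=(904*31+416)%997=524 -> [551, 524]
  L3: h(551,524)=(551*31+524)%997=656 -> [656]
  root = 656 != target 113
Candidate C: set leaf[1] = 12 -> leaves = [95, 12, 48, 3, 91, 77, 13]
  L0: [95, 12, 48, 3, 91, 77, 13]
  L1: h(95,12)=(95*31+12)%997=963 h(48,3)=(48*31+3)%997=494 h(91,77)=(91*31+77)%997=904 h(13,13)=(13*31+13)%997=416 -> [963, 494, 904, 416]
  L2: h(963,494)=(963*31+494)%997=437 h(904,416)=(904*31+416)%997=524 -> [437, 524]
  L3: h(437,524)=(437*31+524)%997=113 -> [113]
  root = 113 == target 113  ** MATCH **
Candidate C produces the target root.

Answer: C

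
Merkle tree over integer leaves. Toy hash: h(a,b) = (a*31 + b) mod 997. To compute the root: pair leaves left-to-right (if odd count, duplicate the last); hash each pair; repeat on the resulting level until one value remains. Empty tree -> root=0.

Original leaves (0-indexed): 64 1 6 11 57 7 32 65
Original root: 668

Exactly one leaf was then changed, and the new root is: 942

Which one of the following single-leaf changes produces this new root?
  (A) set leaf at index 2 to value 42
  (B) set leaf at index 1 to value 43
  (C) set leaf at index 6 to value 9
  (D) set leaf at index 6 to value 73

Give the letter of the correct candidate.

Original leaves: [64, 1, 6, 11, 57, 7, 32, 65]
Target new root: 942
Try each candidate change and compute the resulting root:
Candidate A: set leaf[2] = 42 -> leaves = [64, 1, 42, 11, 57, 7, 32, 65]
  L0: [64, 1, 42, 11, 57, 7, 32, 65]
  L1: h(64,1)=(64*31+1)%997=988 h(42,11)=(42*31+11)%997=316 h(57,7)=(57*31+7)%997=777 h(32,65)=(32*31+65)%997=60 -> [988, 316, 777, 60]
  L2: h(988,316)=(988*31+316)%997=37 h(777,60)=(777*31+60)%997=219 -> [37, 219]
  L3: h(37,219)=(37*31+219)%997=369 -> [369]
  root = 369 != target 942
Candidate B: set leaf[1] = 43 -> leaves = [64, 43, 6, 11, 57, 7, 32, 65]
  L0: [64, 43, 6, 11, 57, 7, 32, 65]
  L1: h(64,43)=(64*31+43)%997=33 h(6,11)=(6*31+11)%997=197 h(57,7)=(57*31+7)%997=777 h(32,65)=(32*31+65)%997=60 -> [33, 197, 777, 60]
  L2: h(33,197)=(33*31+197)%997=223 h(777,60)=(777*31+60)%997=219 -> [223, 219]
  L3: h(223,219)=(223*31+219)%997=153 -> [153]
  root = 153 != target 942
Candidate C: set leaf[6] = 9 -> leaves = [64, 1, 6, 11, 57, 7, 9, 65]
  L0: [64, 1, 6, 11, 57, 7, 9, 65]
  L1: h(64,1)=(64*31+1)%997=988 h(6,11)=(6*31+11)%997=197 h(57,7)=(57*31+7)%997=777 h(9,65)=(9*31+65)%997=344 -> [988, 197, 777, 344]
  L2: h(988,197)=(988*31+197)%997=915 h(777,344)=(777*31+344)%997=503 -> [915, 503]
  L3: h(915,503)=(915*31+503)%997=952 -> [952]
  root = 952 != target 942
Candidate D: set leaf[6] = 73 -> leaves = [64, 1, 6, 11, 57, 7, 73, 65]
  L0: [64, 1, 6, 11, 57, 7, 73, 65]
  L1: h(64,1)=(64*31+1)%997=988 h(6,11)=(6*31+11)%997=197 h(57,7)=(57*31+7)%997=777 h(73,65)=(73*31+65)%997=334 -> [988, 197, 777, 334]
  L2: h(988,197)=(988*31+197)%997=915 h(777,334)=(777*31+334)%997=493 -> [915, 493]
  L3: h(915,493)=(915*31+493)%997=942 -> [942]
  root = 942 == target 942  ** MATCH **
Candidate D produces the target root.

Answer: D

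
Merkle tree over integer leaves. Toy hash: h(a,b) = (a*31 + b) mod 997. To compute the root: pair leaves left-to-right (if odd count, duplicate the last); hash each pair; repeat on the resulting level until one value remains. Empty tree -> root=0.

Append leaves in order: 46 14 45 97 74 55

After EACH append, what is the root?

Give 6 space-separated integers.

After append 46 (leaves=[46]):
  L0: [46]
  root=46
After append 14 (leaves=[46, 14]):
  L0: [46, 14]
  L1: h(46,14)=(46*31+14)%997=443 -> [443]
  root=443
After append 45 (leaves=[46, 14, 45]):
  L0: [46, 14, 45]
  L1: h(46,14)=(46*31+14)%997=443 h(45,45)=(45*31+45)%997=443 -> [443, 443]
  L2: h(443,443)=(443*31+443)%997=218 -> [218]
  root=218
After append 97 (leaves=[46, 14, 45, 97]):
  L0: [46, 14, 45, 97]
  L1: h(46,14)=(46*31+14)%997=443 h(45,97)=(45*31+97)%997=495 -> [443, 495]
  L2: h(443,495)=(443*31+495)%997=270 -> [270]
  root=270
After append 74 (leaves=[46, 14, 45, 97, 74]):
  L0: [46, 14, 45, 97, 74]
  L1: h(46,14)=(46*31+14)%997=443 h(45,97)=(45*31+97)%997=495 h(74,74)=(74*31+74)%997=374 -> [443, 495, 374]
  L2: h(443,495)=(443*31+495)%997=270 h(374,374)=(374*31+374)%997=4 -> [270, 4]
  L3: h(270,4)=(270*31+4)%997=398 -> [398]
  root=398
After append 55 (leaves=[46, 14, 45, 97, 74, 55]):
  L0: [46, 14, 45, 97, 74, 55]
  L1: h(46,14)=(46*31+14)%997=443 h(45,97)=(45*31+97)%997=495 h(74,55)=(74*31+55)%997=355 -> [443, 495, 355]
  L2: h(443,495)=(443*31+495)%997=270 h(355,355)=(355*31+355)%997=393 -> [270, 393]
  L3: h(270,393)=(270*31+393)%997=787 -> [787]
  root=787

Answer: 46 443 218 270 398 787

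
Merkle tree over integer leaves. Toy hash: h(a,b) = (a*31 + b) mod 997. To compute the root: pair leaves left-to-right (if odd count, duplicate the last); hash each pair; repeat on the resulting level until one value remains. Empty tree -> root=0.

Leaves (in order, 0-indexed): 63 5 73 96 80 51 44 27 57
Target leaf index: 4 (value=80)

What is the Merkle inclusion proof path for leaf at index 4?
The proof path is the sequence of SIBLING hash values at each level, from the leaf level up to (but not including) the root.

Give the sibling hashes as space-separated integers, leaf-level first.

Answer: 51 394 246 395

Derivation:
L0 (leaves): [63, 5, 73, 96, 80, 51, 44, 27, 57], target index=4
L1: h(63,5)=(63*31+5)%997=961 [pair 0] h(73,96)=(73*31+96)%997=365 [pair 1] h(80,51)=(80*31+51)%997=537 [pair 2] h(44,27)=(44*31+27)%997=394 [pair 3] h(57,57)=(57*31+57)%997=827 [pair 4] -> [961, 365, 537, 394, 827]
  Sibling for proof at L0: 51
L2: h(961,365)=(961*31+365)%997=246 [pair 0] h(537,394)=(537*31+394)%997=92 [pair 1] h(827,827)=(827*31+827)%997=542 [pair 2] -> [246, 92, 542]
  Sibling for proof at L1: 394
L3: h(246,92)=(246*31+92)%997=739 [pair 0] h(542,542)=(542*31+542)%997=395 [pair 1] -> [739, 395]
  Sibling for proof at L2: 246
L4: h(739,395)=(739*31+395)%997=373 [pair 0] -> [373]
  Sibling for proof at L3: 395
Root: 373
Proof path (sibling hashes from leaf to root): [51, 394, 246, 395]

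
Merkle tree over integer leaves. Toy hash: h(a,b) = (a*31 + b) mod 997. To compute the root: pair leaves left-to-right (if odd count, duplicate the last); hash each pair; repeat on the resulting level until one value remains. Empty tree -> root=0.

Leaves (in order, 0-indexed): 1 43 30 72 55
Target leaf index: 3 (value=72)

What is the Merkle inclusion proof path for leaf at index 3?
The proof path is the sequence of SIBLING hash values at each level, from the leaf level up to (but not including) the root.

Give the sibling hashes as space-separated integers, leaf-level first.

Answer: 30 74 488

Derivation:
L0 (leaves): [1, 43, 30, 72, 55], target index=3
L1: h(1,43)=(1*31+43)%997=74 [pair 0] h(30,72)=(30*31+72)%997=5 [pair 1] h(55,55)=(55*31+55)%997=763 [pair 2] -> [74, 5, 763]
  Sibling for proof at L0: 30
L2: h(74,5)=(74*31+5)%997=305 [pair 0] h(763,763)=(763*31+763)%997=488 [pair 1] -> [305, 488]
  Sibling for proof at L1: 74
L3: h(305,488)=(305*31+488)%997=970 [pair 0] -> [970]
  Sibling for proof at L2: 488
Root: 970
Proof path (sibling hashes from leaf to root): [30, 74, 488]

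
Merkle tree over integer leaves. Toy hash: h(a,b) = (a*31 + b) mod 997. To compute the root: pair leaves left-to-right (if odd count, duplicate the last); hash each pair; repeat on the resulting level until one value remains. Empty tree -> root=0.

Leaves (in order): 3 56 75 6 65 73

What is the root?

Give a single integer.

L0: [3, 56, 75, 6, 65, 73]
L1: h(3,56)=(3*31+56)%997=149 h(75,6)=(75*31+6)%997=337 h(65,73)=(65*31+73)%997=94 -> [149, 337, 94]
L2: h(149,337)=(149*31+337)%997=968 h(94,94)=(94*31+94)%997=17 -> [968, 17]
L3: h(968,17)=(968*31+17)%997=115 -> [115]

Answer: 115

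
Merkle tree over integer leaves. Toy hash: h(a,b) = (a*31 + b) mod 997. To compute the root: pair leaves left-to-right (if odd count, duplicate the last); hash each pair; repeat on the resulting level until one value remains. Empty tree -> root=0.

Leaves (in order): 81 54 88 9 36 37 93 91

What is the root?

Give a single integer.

L0: [81, 54, 88, 9, 36, 37, 93, 91]
L1: h(81,54)=(81*31+54)%997=571 h(88,9)=(88*31+9)%997=743 h(36,37)=(36*31+37)%997=156 h(93,91)=(93*31+91)%997=980 -> [571, 743, 156, 980]
L2: h(571,743)=(571*31+743)%997=498 h(156,980)=(156*31+980)%997=831 -> [498, 831]
L3: h(498,831)=(498*31+831)%997=317 -> [317]

Answer: 317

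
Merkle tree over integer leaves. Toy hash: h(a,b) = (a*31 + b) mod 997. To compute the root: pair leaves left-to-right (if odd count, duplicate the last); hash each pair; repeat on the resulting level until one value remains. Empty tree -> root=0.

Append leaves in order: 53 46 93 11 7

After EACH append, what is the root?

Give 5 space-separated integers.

Answer: 53 692 500 418 186

Derivation:
After append 53 (leaves=[53]):
  L0: [53]
  root=53
After append 46 (leaves=[53, 46]):
  L0: [53, 46]
  L1: h(53,46)=(53*31+46)%997=692 -> [692]
  root=692
After append 93 (leaves=[53, 46, 93]):
  L0: [53, 46, 93]
  L1: h(53,46)=(53*31+46)%997=692 h(93,93)=(93*31+93)%997=982 -> [692, 982]
  L2: h(692,982)=(692*31+982)%997=500 -> [500]
  root=500
After append 11 (leaves=[53, 46, 93, 11]):
  L0: [53, 46, 93, 11]
  L1: h(53,46)=(53*31+46)%997=692 h(93,11)=(93*31+11)%997=900 -> [692, 900]
  L2: h(692,900)=(692*31+900)%997=418 -> [418]
  root=418
After append 7 (leaves=[53, 46, 93, 11, 7]):
  L0: [53, 46, 93, 11, 7]
  L1: h(53,46)=(53*31+46)%997=692 h(93,11)=(93*31+11)%997=900 h(7,7)=(7*31+7)%997=224 -> [692, 900, 224]
  L2: h(692,900)=(692*31+900)%997=418 h(224,224)=(224*31+224)%997=189 -> [418, 189]
  L3: h(418,189)=(418*31+189)%997=186 -> [186]
  root=186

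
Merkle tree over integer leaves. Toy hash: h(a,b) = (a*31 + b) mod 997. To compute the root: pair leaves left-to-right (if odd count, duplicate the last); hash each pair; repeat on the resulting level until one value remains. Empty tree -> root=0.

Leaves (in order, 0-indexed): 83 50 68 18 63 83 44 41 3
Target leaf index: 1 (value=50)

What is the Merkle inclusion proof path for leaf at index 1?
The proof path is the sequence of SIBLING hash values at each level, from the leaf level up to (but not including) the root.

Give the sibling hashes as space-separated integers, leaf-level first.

Answer: 83 132 713 598

Derivation:
L0 (leaves): [83, 50, 68, 18, 63, 83, 44, 41, 3], target index=1
L1: h(83,50)=(83*31+50)%997=629 [pair 0] h(68,18)=(68*31+18)%997=132 [pair 1] h(63,83)=(63*31+83)%997=42 [pair 2] h(44,41)=(44*31+41)%997=408 [pair 3] h(3,3)=(3*31+3)%997=96 [pair 4] -> [629, 132, 42, 408, 96]
  Sibling for proof at L0: 83
L2: h(629,132)=(629*31+132)%997=688 [pair 0] h(42,408)=(42*31+408)%997=713 [pair 1] h(96,96)=(96*31+96)%997=81 [pair 2] -> [688, 713, 81]
  Sibling for proof at L1: 132
L3: h(688,713)=(688*31+713)%997=107 [pair 0] h(81,81)=(81*31+81)%997=598 [pair 1] -> [107, 598]
  Sibling for proof at L2: 713
L4: h(107,598)=(107*31+598)%997=924 [pair 0] -> [924]
  Sibling for proof at L3: 598
Root: 924
Proof path (sibling hashes from leaf to root): [83, 132, 713, 598]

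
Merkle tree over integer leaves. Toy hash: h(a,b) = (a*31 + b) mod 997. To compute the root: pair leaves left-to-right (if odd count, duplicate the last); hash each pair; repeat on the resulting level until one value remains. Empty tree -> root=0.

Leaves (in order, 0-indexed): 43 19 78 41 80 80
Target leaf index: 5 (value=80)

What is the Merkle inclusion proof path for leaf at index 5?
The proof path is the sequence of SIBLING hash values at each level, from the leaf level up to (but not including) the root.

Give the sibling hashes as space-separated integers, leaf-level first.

Answer: 80 566 503

Derivation:
L0 (leaves): [43, 19, 78, 41, 80, 80], target index=5
L1: h(43,19)=(43*31+19)%997=355 [pair 0] h(78,41)=(78*31+41)%997=465 [pair 1] h(80,80)=(80*31+80)%997=566 [pair 2] -> [355, 465, 566]
  Sibling for proof at L0: 80
L2: h(355,465)=(355*31+465)%997=503 [pair 0] h(566,566)=(566*31+566)%997=166 [pair 1] -> [503, 166]
  Sibling for proof at L1: 566
L3: h(503,166)=(503*31+166)%997=804 [pair 0] -> [804]
  Sibling for proof at L2: 503
Root: 804
Proof path (sibling hashes from leaf to root): [80, 566, 503]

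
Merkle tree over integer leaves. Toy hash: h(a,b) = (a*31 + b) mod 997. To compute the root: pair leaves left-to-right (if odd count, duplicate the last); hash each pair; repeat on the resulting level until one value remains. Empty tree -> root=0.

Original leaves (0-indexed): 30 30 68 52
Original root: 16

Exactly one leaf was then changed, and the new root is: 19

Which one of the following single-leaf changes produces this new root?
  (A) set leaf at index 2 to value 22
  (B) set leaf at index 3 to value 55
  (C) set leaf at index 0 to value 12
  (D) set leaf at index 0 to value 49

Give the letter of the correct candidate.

Answer: B

Derivation:
Original leaves: [30, 30, 68, 52]
Target new root: 19
Try each candidate change and compute the resulting root:
Candidate A: set leaf[2] = 22 -> leaves = [30, 30, 22, 52]
  L0: [30, 30, 22, 52]
  L1: h(30,30)=(30*31+30)%997=960 h(22,52)=(22*31+52)%997=734 -> [960, 734]
  L2: h(960,734)=(960*31+734)%997=584 -> [584]
  root = 584 != target 19
Candidate B: set leaf[3] = 55 -> leaves = [30, 30, 68, 55]
  L0: [30, 30, 68, 55]
  L1: h(30,30)=(30*31+30)%997=960 h(68,55)=(68*31+55)%997=169 -> [960, 169]
  L2: h(960,169)=(960*31+169)%997=19 -> [19]
  root = 19 == target 19  ** MATCH **
Candidate C: set leaf[0] = 12 -> leaves = [12, 30, 68, 52]
  L0: [12, 30, 68, 52]
  L1: h(12,30)=(12*31+30)%997=402 h(68,52)=(68*31+52)%997=166 -> [402, 166]
  L2: h(402,166)=(402*31+166)%997=664 -> [664]
  root = 664 != target 19
Candidate D: set leaf[0] = 49 -> leaves = [49, 30, 68, 52]
  L0: [49, 30, 68, 52]
  L1: h(49,30)=(49*31+30)%997=552 h(68,52)=(68*31+52)%997=166 -> [552, 166]
  L2: h(552,166)=(552*31+166)%997=329 -> [329]
  root = 329 != target 19
Candidate B produces the target root.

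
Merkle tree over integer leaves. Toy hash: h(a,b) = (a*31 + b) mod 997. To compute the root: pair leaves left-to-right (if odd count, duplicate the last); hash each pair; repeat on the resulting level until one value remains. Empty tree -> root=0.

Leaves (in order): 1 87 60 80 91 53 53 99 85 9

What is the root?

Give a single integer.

L0: [1, 87, 60, 80, 91, 53, 53, 99, 85, 9]
L1: h(1,87)=(1*31+87)%997=118 h(60,80)=(60*31+80)%997=943 h(91,53)=(91*31+53)%997=880 h(53,99)=(53*31+99)%997=745 h(85,9)=(85*31+9)%997=650 -> [118, 943, 880, 745, 650]
L2: h(118,943)=(118*31+943)%997=613 h(880,745)=(880*31+745)%997=109 h(650,650)=(650*31+650)%997=860 -> [613, 109, 860]
L3: h(613,109)=(613*31+109)%997=169 h(860,860)=(860*31+860)%997=601 -> [169, 601]
L4: h(169,601)=(169*31+601)%997=855 -> [855]

Answer: 855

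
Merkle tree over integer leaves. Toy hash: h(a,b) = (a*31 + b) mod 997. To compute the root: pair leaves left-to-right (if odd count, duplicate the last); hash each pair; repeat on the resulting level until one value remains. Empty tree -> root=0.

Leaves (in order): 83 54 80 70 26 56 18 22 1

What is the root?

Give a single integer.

L0: [83, 54, 80, 70, 26, 56, 18, 22, 1]
L1: h(83,54)=(83*31+54)%997=633 h(80,70)=(80*31+70)%997=556 h(26,56)=(26*31+56)%997=862 h(18,22)=(18*31+22)%997=580 h(1,1)=(1*31+1)%997=32 -> [633, 556, 862, 580, 32]
L2: h(633,556)=(633*31+556)%997=239 h(862,580)=(862*31+580)%997=383 h(32,32)=(32*31+32)%997=27 -> [239, 383, 27]
L3: h(239,383)=(239*31+383)%997=813 h(27,27)=(27*31+27)%997=864 -> [813, 864]
L4: h(813,864)=(813*31+864)%997=145 -> [145]

Answer: 145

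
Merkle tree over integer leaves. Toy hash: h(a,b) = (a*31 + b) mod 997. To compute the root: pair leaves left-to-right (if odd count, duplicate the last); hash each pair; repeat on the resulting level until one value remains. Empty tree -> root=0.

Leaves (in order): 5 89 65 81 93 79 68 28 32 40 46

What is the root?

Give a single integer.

Answer: 724

Derivation:
L0: [5, 89, 65, 81, 93, 79, 68, 28, 32, 40, 46]
L1: h(5,89)=(5*31+89)%997=244 h(65,81)=(65*31+81)%997=102 h(93,79)=(93*31+79)%997=968 h(68,28)=(68*31+28)%997=142 h(32,40)=(32*31+40)%997=35 h(46,46)=(46*31+46)%997=475 -> [244, 102, 968, 142, 35, 475]
L2: h(244,102)=(244*31+102)%997=687 h(968,142)=(968*31+142)%997=240 h(35,475)=(35*31+475)%997=563 -> [687, 240, 563]
L3: h(687,240)=(687*31+240)%997=600 h(563,563)=(563*31+563)%997=70 -> [600, 70]
L4: h(600,70)=(600*31+70)%997=724 -> [724]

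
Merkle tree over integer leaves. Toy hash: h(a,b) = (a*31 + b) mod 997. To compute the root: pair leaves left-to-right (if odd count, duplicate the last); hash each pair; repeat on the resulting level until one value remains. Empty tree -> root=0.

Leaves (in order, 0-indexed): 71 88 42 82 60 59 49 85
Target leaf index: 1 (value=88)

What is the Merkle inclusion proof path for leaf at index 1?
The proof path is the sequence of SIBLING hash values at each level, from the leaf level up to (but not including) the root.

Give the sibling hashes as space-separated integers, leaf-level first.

Answer: 71 387 276

Derivation:
L0 (leaves): [71, 88, 42, 82, 60, 59, 49, 85], target index=1
L1: h(71,88)=(71*31+88)%997=295 [pair 0] h(42,82)=(42*31+82)%997=387 [pair 1] h(60,59)=(60*31+59)%997=922 [pair 2] h(49,85)=(49*31+85)%997=607 [pair 3] -> [295, 387, 922, 607]
  Sibling for proof at L0: 71
L2: h(295,387)=(295*31+387)%997=559 [pair 0] h(922,607)=(922*31+607)%997=276 [pair 1] -> [559, 276]
  Sibling for proof at L1: 387
L3: h(559,276)=(559*31+276)%997=656 [pair 0] -> [656]
  Sibling for proof at L2: 276
Root: 656
Proof path (sibling hashes from leaf to root): [71, 387, 276]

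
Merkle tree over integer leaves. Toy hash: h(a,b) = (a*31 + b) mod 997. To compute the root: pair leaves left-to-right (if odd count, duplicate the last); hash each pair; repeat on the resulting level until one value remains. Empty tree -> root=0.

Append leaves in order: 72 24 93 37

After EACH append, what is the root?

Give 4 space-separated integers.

Answer: 72 262 131 75

Derivation:
After append 72 (leaves=[72]):
  L0: [72]
  root=72
After append 24 (leaves=[72, 24]):
  L0: [72, 24]
  L1: h(72,24)=(72*31+24)%997=262 -> [262]
  root=262
After append 93 (leaves=[72, 24, 93]):
  L0: [72, 24, 93]
  L1: h(72,24)=(72*31+24)%997=262 h(93,93)=(93*31+93)%997=982 -> [262, 982]
  L2: h(262,982)=(262*31+982)%997=131 -> [131]
  root=131
After append 37 (leaves=[72, 24, 93, 37]):
  L0: [72, 24, 93, 37]
  L1: h(72,24)=(72*31+24)%997=262 h(93,37)=(93*31+37)%997=926 -> [262, 926]
  L2: h(262,926)=(262*31+926)%997=75 -> [75]
  root=75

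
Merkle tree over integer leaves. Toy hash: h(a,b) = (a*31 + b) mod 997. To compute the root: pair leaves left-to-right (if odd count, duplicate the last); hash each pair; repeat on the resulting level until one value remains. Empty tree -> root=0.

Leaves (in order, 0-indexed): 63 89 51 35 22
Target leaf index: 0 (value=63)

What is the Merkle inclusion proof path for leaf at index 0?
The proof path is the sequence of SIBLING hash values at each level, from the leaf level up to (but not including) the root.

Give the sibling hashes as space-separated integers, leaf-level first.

Answer: 89 619 594

Derivation:
L0 (leaves): [63, 89, 51, 35, 22], target index=0
L1: h(63,89)=(63*31+89)%997=48 [pair 0] h(51,35)=(51*31+35)%997=619 [pair 1] h(22,22)=(22*31+22)%997=704 [pair 2] -> [48, 619, 704]
  Sibling for proof at L0: 89
L2: h(48,619)=(48*31+619)%997=113 [pair 0] h(704,704)=(704*31+704)%997=594 [pair 1] -> [113, 594]
  Sibling for proof at L1: 619
L3: h(113,594)=(113*31+594)%997=109 [pair 0] -> [109]
  Sibling for proof at L2: 594
Root: 109
Proof path (sibling hashes from leaf to root): [89, 619, 594]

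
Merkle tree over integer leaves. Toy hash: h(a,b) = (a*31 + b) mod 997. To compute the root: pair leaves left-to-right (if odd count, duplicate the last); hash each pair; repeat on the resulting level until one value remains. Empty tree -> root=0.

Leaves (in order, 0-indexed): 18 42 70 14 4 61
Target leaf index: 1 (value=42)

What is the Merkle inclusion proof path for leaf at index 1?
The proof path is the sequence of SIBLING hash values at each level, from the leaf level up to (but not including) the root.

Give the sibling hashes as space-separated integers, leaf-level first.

L0 (leaves): [18, 42, 70, 14, 4, 61], target index=1
L1: h(18,42)=(18*31+42)%997=600 [pair 0] h(70,14)=(70*31+14)%997=190 [pair 1] h(4,61)=(4*31+61)%997=185 [pair 2] -> [600, 190, 185]
  Sibling for proof at L0: 18
L2: h(600,190)=(600*31+190)%997=844 [pair 0] h(185,185)=(185*31+185)%997=935 [pair 1] -> [844, 935]
  Sibling for proof at L1: 190
L3: h(844,935)=(844*31+935)%997=180 [pair 0] -> [180]
  Sibling for proof at L2: 935
Root: 180
Proof path (sibling hashes from leaf to root): [18, 190, 935]

Answer: 18 190 935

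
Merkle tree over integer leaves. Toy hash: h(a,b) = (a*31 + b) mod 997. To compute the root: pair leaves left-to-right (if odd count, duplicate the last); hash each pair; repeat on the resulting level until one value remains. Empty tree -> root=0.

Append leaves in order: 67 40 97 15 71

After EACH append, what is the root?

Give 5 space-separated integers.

Answer: 67 123 935 853 444

Derivation:
After append 67 (leaves=[67]):
  L0: [67]
  root=67
After append 40 (leaves=[67, 40]):
  L0: [67, 40]
  L1: h(67,40)=(67*31+40)%997=123 -> [123]
  root=123
After append 97 (leaves=[67, 40, 97]):
  L0: [67, 40, 97]
  L1: h(67,40)=(67*31+40)%997=123 h(97,97)=(97*31+97)%997=113 -> [123, 113]
  L2: h(123,113)=(123*31+113)%997=935 -> [935]
  root=935
After append 15 (leaves=[67, 40, 97, 15]):
  L0: [67, 40, 97, 15]
  L1: h(67,40)=(67*31+40)%997=123 h(97,15)=(97*31+15)%997=31 -> [123, 31]
  L2: h(123,31)=(123*31+31)%997=853 -> [853]
  root=853
After append 71 (leaves=[67, 40, 97, 15, 71]):
  L0: [67, 40, 97, 15, 71]
  L1: h(67,40)=(67*31+40)%997=123 h(97,15)=(97*31+15)%997=31 h(71,71)=(71*31+71)%997=278 -> [123, 31, 278]
  L2: h(123,31)=(123*31+31)%997=853 h(278,278)=(278*31+278)%997=920 -> [853, 920]
  L3: h(853,920)=(853*31+920)%997=444 -> [444]
  root=444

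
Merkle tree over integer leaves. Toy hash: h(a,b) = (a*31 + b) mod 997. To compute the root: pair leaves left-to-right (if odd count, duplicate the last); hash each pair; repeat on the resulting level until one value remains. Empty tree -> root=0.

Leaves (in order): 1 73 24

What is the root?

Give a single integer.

L0: [1, 73, 24]
L1: h(1,73)=(1*31+73)%997=104 h(24,24)=(24*31+24)%997=768 -> [104, 768]
L2: h(104,768)=(104*31+768)%997=4 -> [4]

Answer: 4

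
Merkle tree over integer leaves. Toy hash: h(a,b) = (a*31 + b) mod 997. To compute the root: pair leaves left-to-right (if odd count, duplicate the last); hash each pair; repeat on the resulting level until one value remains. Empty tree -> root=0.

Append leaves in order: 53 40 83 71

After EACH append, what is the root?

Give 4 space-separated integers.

Answer: 53 686 991 979

Derivation:
After append 53 (leaves=[53]):
  L0: [53]
  root=53
After append 40 (leaves=[53, 40]):
  L0: [53, 40]
  L1: h(53,40)=(53*31+40)%997=686 -> [686]
  root=686
After append 83 (leaves=[53, 40, 83]):
  L0: [53, 40, 83]
  L1: h(53,40)=(53*31+40)%997=686 h(83,83)=(83*31+83)%997=662 -> [686, 662]
  L2: h(686,662)=(686*31+662)%997=991 -> [991]
  root=991
After append 71 (leaves=[53, 40, 83, 71]):
  L0: [53, 40, 83, 71]
  L1: h(53,40)=(53*31+40)%997=686 h(83,71)=(83*31+71)%997=650 -> [686, 650]
  L2: h(686,650)=(686*31+650)%997=979 -> [979]
  root=979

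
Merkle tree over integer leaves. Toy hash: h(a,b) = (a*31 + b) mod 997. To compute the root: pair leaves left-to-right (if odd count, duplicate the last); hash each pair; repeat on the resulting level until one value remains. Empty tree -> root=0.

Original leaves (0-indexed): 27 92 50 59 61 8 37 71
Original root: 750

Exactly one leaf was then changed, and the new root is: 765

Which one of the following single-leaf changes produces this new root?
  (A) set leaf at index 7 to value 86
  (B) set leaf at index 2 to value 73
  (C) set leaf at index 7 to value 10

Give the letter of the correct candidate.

Answer: A

Derivation:
Original leaves: [27, 92, 50, 59, 61, 8, 37, 71]
Target new root: 765
Try each candidate change and compute the resulting root:
Candidate A: set leaf[7] = 86 -> leaves = [27, 92, 50, 59, 61, 8, 37, 86]
  L0: [27, 92, 50, 59, 61, 8, 37, 86]
  L1: h(27,92)=(27*31+92)%997=929 h(50,59)=(50*31+59)%997=612 h(61,8)=(61*31+8)%997=902 h(37,86)=(37*31+86)%997=236 -> [929, 612, 902, 236]
  L2: h(929,612)=(929*31+612)%997=498 h(902,236)=(902*31+236)%997=282 -> [498, 282]
  L3: h(498,282)=(498*31+282)%997=765 -> [765]
  root = 765 == target 765  ** MATCH **
Candidate B: set leaf[2] = 73 -> leaves = [27, 92, 73, 59, 61, 8, 37, 71]
  L0: [27, 92, 73, 59, 61, 8, 37, 71]
  L1: h(27,92)=(27*31+92)%997=929 h(73,59)=(73*31+59)%997=328 h(61,8)=(61*31+8)%997=902 h(37,71)=(37*31+71)%997=221 -> [929, 328, 902, 221]
  L2: h(929,328)=(929*31+328)%997=214 h(902,221)=(902*31+221)%997=267 -> [214, 267]
  L3: h(214,267)=(214*31+267)%997=919 -> [919]
  root = 919 != target 765
Candidate C: set leaf[7] = 10 -> leaves = [27, 92, 50, 59, 61, 8, 37, 10]
  L0: [27, 92, 50, 59, 61, 8, 37, 10]
  L1: h(27,92)=(27*31+92)%997=929 h(50,59)=(50*31+59)%997=612 h(61,8)=(61*31+8)%997=902 h(37,10)=(37*31+10)%997=160 -> [929, 612, 902, 160]
  L2: h(929,612)=(929*31+612)%997=498 h(902,160)=(902*31+160)%997=206 -> [498, 206]
  L3: h(498,206)=(498*31+206)%997=689 -> [689]
  root = 689 != target 765
Candidate A produces the target root.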